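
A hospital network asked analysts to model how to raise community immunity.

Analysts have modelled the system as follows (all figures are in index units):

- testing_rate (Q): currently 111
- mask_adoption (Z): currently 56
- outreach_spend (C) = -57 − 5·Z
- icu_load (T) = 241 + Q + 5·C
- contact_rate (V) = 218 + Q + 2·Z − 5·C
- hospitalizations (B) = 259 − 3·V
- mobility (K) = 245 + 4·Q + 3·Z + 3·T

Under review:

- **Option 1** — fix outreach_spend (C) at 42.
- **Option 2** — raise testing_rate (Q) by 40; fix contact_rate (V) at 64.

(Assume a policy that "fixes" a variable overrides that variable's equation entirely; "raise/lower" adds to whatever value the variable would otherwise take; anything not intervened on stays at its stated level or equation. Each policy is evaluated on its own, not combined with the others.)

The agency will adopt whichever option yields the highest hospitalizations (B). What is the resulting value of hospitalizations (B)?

67

Option 1 (C := 42):
  Q = 111
  Z = 56
  C = 42
  V = 218 + 111 + 2·56 − 5·42 = 231
  B = 259 − 3·231 = -434
Option 2 (Q + 40, V := 64):
  Q = 111 + 40 = 151
  Z = 56
  C = -57 − 5·56 = -337
  V = 64
  B = 259 − 3·64 = 67
Comparing — Option 1: B=-434, Option 2: B=67. Highest is 67 (Option 2).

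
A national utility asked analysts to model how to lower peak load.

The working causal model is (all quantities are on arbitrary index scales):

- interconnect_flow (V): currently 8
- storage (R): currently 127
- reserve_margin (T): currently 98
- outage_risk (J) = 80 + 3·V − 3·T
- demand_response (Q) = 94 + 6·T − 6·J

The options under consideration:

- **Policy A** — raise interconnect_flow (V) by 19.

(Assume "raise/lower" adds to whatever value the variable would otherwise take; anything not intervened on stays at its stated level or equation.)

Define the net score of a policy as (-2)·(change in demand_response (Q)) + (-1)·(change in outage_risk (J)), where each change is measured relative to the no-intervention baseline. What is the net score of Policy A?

627

Baseline:
  V = 8
  T = 98
  J = 80 + 3·8 − 3·98 = -190
  Q = 94 + 6·98 − 6·(-190) = 1822
Policy A (V + 19):
  V = 8 + 19 = 27
  T = 98
  J = 80 + 3·27 − 3·98 = -133
  Q = 94 + 6·98 − 6·(-133) = 1480
ΔQ = 1480 − 1822 = -342; ΔJ = -133 − (-190) = 57
Score = (-2)·(-342) + (-1)·57 = 627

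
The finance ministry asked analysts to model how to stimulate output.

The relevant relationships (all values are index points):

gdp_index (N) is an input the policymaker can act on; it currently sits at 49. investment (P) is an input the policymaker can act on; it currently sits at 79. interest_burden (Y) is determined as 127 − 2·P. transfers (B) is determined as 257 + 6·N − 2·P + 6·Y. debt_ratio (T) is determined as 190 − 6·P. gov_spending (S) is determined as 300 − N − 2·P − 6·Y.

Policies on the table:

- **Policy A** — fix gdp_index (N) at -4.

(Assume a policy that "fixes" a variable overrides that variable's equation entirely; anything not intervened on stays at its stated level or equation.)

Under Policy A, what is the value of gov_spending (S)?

Policy A (N := -4):
  N = -4
  P = 79
  Y = 127 − 2·79 = -31
  S = 300 − (-4) − 2·79 − 6·(-31) = 332

332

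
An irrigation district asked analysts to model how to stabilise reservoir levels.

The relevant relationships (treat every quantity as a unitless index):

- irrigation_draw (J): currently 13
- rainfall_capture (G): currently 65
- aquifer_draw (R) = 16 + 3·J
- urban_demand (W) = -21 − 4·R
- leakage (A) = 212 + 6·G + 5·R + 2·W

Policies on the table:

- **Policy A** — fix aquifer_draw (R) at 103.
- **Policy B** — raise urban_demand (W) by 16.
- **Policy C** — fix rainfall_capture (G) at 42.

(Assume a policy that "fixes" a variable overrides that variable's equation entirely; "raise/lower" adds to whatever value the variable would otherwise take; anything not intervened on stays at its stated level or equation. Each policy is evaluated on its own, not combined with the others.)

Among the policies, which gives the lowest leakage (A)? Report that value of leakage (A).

Policy A (R := 103):
  J = 13
  G = 65
  R = 103
  W = -21 − 4·103 = -433
  A = 212 + 6·65 + 5·103 + 2·(-433) = 251
Policy B (W + 16):
  J = 13
  G = 65
  R = 16 + 3·13 = 55
  W = -21 − 4·55 (+16 from intervention) = -225
  A = 212 + 6·65 + 5·55 + 2·(-225) = 427
Policy C (G := 42):
  J = 13
  G = 42
  R = 16 + 3·13 = 55
  W = -21 − 4·55 = -241
  A = 212 + 6·42 + 5·55 + 2·(-241) = 257
Comparing — Policy A: A=251, Policy B: A=427, Policy C: A=257. Lowest is 251 (Policy A).

251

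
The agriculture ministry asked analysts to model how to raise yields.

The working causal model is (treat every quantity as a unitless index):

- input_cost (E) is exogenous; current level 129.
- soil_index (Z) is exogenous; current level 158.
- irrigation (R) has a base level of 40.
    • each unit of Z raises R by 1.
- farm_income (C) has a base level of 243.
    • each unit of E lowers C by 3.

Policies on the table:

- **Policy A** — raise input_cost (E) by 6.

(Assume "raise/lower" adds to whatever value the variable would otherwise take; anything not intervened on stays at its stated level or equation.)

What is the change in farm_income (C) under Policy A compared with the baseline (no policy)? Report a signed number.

-18

Baseline:
  E = 129
  C = 243 − 3·129 = -144
Policy A (E + 6):
  E = 129 + 6 = 135
  C = 243 − 3·135 = -162
Change in C: -162 − (-144) = -18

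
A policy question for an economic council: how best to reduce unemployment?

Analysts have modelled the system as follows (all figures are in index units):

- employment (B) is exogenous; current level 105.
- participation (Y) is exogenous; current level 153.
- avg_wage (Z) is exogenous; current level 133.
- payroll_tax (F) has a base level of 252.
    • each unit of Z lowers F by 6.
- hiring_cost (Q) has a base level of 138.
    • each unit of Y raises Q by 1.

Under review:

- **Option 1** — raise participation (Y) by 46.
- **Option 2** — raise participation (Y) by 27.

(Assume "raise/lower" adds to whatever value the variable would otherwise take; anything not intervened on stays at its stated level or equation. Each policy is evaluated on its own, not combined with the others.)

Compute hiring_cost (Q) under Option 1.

Option 1 (Y + 46):
  Y = 153 + 46 = 199
  Q = 138 + 199 = 337

337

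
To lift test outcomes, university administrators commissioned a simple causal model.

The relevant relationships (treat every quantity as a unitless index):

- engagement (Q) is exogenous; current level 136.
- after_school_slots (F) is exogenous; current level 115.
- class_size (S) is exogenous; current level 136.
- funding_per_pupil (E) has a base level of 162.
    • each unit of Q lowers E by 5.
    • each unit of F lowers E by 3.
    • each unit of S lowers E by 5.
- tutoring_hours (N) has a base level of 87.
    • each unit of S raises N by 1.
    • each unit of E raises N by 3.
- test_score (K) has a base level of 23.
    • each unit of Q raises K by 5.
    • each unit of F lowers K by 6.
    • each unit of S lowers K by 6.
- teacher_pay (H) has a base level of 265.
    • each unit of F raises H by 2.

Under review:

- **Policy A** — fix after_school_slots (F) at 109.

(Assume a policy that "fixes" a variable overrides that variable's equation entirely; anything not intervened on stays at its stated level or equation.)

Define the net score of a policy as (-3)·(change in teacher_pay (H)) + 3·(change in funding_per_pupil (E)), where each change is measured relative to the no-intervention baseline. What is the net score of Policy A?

90

Baseline:
  Q = 136
  F = 115
  S = 136
  E = 162 − 5·136 − 3·115 − 5·136 = -1543
  H = 265 + 2·115 = 495
Policy A (F := 109):
  Q = 136
  F = 109
  S = 136
  E = 162 − 5·136 − 3·109 − 5·136 = -1525
  H = 265 + 2·109 = 483
ΔH = 483 − 495 = -12; ΔE = -1525 − (-1543) = 18
Score = (-3)·(-12) + 3·18 = 90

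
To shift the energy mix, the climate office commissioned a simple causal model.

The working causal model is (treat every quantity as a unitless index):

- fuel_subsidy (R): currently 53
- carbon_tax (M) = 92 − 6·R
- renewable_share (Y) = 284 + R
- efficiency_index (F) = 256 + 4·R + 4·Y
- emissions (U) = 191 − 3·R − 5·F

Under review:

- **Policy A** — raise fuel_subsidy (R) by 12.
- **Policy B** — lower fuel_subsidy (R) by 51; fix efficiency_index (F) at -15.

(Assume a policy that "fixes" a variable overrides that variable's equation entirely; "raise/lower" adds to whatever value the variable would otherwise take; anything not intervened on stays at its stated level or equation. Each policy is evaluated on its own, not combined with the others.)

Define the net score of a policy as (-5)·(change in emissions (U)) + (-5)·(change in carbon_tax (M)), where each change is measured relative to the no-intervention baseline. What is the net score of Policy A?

Baseline:
  R = 53
  M = 92 − 6·53 = -226
  Y = 284 + 53 = 337
  F = 256 + 4·53 + 4·337 = 1816
  U = 191 − 3·53 − 5·1816 = -9048
Policy A (R + 12):
  R = 53 + 12 = 65
  M = 92 − 6·65 = -298
  Y = 284 + 65 = 349
  F = 256 + 4·65 + 4·349 = 1912
  U = 191 − 3·65 − 5·1912 = -9564
ΔU = -9564 − (-9048) = -516; ΔM = -298 − (-226) = -72
Score = (-5)·(-516) + (-5)·(-72) = 2940

2940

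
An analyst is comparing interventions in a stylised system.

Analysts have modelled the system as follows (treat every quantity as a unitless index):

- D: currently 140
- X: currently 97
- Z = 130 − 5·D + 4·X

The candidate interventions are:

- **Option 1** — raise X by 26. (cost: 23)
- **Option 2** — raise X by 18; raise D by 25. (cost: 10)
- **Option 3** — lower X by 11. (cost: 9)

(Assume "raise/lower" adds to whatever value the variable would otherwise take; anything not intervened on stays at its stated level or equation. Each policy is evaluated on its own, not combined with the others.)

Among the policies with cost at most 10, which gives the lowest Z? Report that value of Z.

-235

Option 2 (X + 18, D + 25):
  D = 140 + 25 = 165
  X = 97 + 18 = 115
  Z = 130 − 5·165 + 4·115 = -235
Option 3 (X − 11):
  D = 140
  X = 97 − 11 = 86
  Z = 130 − 5·140 + 4·86 = -226
Comparing — Option 2: Z=-235, Option 3: Z=-226. Lowest is -235 (Option 2).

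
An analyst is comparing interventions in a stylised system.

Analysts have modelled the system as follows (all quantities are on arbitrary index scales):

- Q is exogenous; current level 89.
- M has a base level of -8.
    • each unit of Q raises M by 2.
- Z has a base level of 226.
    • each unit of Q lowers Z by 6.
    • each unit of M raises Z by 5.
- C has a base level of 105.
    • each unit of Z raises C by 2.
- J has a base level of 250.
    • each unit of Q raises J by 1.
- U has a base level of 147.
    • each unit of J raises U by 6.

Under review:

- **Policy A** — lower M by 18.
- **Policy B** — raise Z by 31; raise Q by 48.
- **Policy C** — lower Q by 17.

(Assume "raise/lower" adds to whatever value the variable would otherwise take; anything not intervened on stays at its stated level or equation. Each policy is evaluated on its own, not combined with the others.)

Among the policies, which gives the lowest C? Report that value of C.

Policy A (M − 18):
  Q = 89
  M = -8 + 2·89 (−18 from intervention) = 152
  Z = 226 − 6·89 + 5·152 = 452
  C = 105 + 2·452 = 1009
Policy B (Z + 31, Q + 48):
  Q = 89 + 48 = 137
  M = -8 + 2·137 = 266
  Z = 226 − 6·137 + 5·266 (+31 from intervention) = 765
  C = 105 + 2·765 = 1635
Policy C (Q − 17):
  Q = 89 − 17 = 72
  M = -8 + 2·72 = 136
  Z = 226 − 6·72 + 5·136 = 474
  C = 105 + 2·474 = 1053
Comparing — Policy A: C=1009, Policy B: C=1635, Policy C: C=1053. Lowest is 1009 (Policy A).

1009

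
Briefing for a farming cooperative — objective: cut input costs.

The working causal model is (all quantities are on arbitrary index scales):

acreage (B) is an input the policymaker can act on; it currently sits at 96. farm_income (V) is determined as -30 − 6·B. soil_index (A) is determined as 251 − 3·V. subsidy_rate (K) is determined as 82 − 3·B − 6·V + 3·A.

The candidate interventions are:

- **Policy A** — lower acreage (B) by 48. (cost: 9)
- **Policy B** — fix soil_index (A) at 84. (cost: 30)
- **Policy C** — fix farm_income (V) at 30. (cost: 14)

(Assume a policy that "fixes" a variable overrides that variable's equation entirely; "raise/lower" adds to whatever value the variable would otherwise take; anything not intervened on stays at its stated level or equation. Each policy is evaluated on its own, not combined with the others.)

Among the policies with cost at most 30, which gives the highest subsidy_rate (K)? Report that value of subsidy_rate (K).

5461

Policy A (B − 48):
  B = 96 − 48 = 48
  V = -30 − 6·48 = -318
  A = 251 − 3·(-318) = 1205
  K = 82 − 3·48 − 6·(-318) + 3·1205 = 5461
Policy B (A := 84):
  B = 96
  V = -30 − 6·96 = -606
  A = 84
  K = 82 − 3·96 − 6·(-606) + 3·84 = 3682
Policy C (V := 30):
  B = 96
  V = 30
  A = 251 − 3·30 = 161
  K = 82 − 3·96 − 6·30 + 3·161 = 97
Comparing — Policy A: K=5461, Policy B: K=3682, Policy C: K=97. Highest is 5461 (Policy A).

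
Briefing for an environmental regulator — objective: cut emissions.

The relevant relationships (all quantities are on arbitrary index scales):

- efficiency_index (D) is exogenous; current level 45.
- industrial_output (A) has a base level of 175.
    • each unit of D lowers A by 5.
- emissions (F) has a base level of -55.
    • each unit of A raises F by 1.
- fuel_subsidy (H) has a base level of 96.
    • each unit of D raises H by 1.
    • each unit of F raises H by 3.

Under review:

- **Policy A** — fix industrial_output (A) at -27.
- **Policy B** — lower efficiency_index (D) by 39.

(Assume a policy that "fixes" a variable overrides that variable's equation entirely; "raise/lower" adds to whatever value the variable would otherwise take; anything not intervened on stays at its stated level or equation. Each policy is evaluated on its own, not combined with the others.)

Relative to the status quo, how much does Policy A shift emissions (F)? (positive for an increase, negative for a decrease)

Baseline:
  D = 45
  A = 175 − 5·45 = -50
  F = -55 + (-50) = -105
Policy A (A := -27):
  D = 45
  A = -27
  F = -55 + (-27) = -82
Change in F: -82 − (-105) = 23

23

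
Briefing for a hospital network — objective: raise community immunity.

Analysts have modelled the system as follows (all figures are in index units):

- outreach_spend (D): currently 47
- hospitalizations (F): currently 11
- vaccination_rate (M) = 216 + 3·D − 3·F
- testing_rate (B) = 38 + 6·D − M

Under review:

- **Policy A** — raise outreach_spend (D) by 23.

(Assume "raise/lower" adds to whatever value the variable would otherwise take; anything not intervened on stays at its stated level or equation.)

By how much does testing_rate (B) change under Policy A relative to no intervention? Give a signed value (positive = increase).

69

Baseline:
  D = 47
  F = 11
  M = 216 + 3·47 − 3·11 = 324
  B = 38 + 6·47 − 324 = -4
Policy A (D + 23):
  D = 47 + 23 = 70
  F = 11
  M = 216 + 3·70 − 3·11 = 393
  B = 38 + 6·70 − 393 = 65
Change in B: 65 − (-4) = 69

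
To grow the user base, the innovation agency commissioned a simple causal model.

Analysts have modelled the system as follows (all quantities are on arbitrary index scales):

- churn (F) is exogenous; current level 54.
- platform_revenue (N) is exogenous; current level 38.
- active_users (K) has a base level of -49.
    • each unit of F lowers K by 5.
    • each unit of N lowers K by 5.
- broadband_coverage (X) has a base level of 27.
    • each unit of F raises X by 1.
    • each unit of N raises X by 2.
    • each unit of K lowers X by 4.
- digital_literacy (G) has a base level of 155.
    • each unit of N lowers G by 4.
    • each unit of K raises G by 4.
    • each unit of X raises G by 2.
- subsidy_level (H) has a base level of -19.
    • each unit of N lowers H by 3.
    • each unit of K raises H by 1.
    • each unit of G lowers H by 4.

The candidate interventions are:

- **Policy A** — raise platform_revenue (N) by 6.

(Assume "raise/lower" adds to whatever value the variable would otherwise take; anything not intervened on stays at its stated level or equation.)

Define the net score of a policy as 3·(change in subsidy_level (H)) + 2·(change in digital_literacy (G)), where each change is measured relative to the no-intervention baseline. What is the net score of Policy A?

Baseline:
  F = 54
  N = 38
  K = -49 − 5·54 − 5·38 = -509
  X = 27 + 54 + 2·38 − 4·(-509) = 2193
  G = 155 − 4·38 + 4·(-509) + 2·2193 = 2353
  H = -19 − 3·38 + (-509) − 4·2353 = -10054
Policy A (N + 6):
  F = 54
  N = 38 + 6 = 44
  K = -49 − 5·54 − 5·44 = -539
  X = 27 + 54 + 2·44 − 4·(-539) = 2325
  G = 155 − 4·44 + 4·(-539) + 2·2325 = 2473
  H = -19 − 3·44 + (-539) − 4·2473 = -10582
ΔH = -10582 − (-10054) = -528; ΔG = 2473 − 2353 = 120
Score = 3·(-528) + 2·120 = -1344

-1344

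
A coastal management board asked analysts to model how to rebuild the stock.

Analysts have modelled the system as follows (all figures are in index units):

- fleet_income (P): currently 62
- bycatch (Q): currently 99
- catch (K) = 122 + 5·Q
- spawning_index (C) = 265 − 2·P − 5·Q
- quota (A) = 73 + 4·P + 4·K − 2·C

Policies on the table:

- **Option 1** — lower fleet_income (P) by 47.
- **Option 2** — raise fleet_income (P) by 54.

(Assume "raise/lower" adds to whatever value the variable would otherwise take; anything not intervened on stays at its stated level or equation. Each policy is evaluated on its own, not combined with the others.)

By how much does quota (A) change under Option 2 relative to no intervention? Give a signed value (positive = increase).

Baseline:
  P = 62
  Q = 99
  K = 122 + 5·99 = 617
  C = 265 − 2·62 − 5·99 = -354
  A = 73 + 4·62 + 4·617 − 2·(-354) = 3497
Option 2 (P + 54):
  P = 62 + 54 = 116
  Q = 99
  K = 122 + 5·99 = 617
  C = 265 − 2·116 − 5·99 = -462
  A = 73 + 4·116 + 4·617 − 2·(-462) = 3929
Change in A: 3929 − 3497 = 432

432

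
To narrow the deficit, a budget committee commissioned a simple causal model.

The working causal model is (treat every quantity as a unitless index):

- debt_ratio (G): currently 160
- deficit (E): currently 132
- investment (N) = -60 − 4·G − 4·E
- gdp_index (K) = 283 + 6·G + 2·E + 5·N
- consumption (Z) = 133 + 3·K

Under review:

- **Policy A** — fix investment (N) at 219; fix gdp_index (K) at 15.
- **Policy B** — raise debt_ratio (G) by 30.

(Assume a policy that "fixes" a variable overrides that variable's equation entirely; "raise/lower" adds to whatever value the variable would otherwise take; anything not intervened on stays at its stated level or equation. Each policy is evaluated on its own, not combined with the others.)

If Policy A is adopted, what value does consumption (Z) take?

178

Policy A (N := 219, K := 15):
  G = 160
  E = 132
  N = 219
  K = 15
  Z = 133 + 3·15 = 178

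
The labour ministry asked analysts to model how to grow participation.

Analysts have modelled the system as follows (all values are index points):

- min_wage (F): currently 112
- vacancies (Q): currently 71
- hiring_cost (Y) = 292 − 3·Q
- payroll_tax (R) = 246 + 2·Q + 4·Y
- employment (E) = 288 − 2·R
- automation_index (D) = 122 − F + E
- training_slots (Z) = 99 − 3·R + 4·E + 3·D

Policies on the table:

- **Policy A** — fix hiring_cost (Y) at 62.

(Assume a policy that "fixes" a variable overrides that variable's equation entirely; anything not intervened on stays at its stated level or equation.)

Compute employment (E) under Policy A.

-984

Policy A (Y := 62):
  Q = 71
  Y = 62
  R = 246 + 2·71 + 4·62 = 636
  E = 288 − 2·636 = -984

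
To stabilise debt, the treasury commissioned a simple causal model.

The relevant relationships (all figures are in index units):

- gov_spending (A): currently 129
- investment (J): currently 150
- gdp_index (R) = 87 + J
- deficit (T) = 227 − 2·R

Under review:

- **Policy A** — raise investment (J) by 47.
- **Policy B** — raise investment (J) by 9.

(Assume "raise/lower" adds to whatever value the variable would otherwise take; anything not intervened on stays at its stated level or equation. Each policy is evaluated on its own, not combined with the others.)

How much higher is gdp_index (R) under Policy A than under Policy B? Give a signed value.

Policy A (J + 47):
  J = 150 + 47 = 197
  R = 87 + 197 = 284
Policy B (J + 9):
  J = 150 + 9 = 159
  R = 87 + 159 = 246
R: 284 − 246 = 38

38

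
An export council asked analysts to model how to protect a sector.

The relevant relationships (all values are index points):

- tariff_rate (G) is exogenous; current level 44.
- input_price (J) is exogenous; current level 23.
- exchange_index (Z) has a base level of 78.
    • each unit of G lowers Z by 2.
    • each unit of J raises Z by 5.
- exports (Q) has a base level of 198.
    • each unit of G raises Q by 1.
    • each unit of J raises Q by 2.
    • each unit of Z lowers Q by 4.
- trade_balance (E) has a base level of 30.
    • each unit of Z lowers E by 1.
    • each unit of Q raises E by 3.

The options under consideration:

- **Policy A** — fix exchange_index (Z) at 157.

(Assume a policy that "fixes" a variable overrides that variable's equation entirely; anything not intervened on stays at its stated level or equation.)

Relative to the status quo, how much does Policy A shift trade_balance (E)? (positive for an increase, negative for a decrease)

-676

Baseline:
  G = 44
  J = 23
  Z = 78 − 2·44 + 5·23 = 105
  Q = 198 + 44 + 2·23 − 4·105 = -132
  E = 30 − 105 + 3·(-132) = -471
Policy A (Z := 157):
  G = 44
  J = 23
  Z = 157
  Q = 198 + 44 + 2·23 − 4·157 = -340
  E = 30 − 157 + 3·(-340) = -1147
Change in E: -1147 − (-471) = -676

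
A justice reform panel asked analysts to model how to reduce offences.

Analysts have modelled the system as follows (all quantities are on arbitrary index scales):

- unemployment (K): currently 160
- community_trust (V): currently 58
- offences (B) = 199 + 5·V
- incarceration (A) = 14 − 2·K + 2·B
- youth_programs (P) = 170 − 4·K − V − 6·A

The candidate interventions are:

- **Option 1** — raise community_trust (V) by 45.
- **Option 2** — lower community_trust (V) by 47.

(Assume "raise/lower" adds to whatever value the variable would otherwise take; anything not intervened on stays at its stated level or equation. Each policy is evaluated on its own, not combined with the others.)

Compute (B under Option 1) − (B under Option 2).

460

Option 1 (V + 45):
  V = 58 + 45 = 103
  B = 199 + 5·103 = 714
Option 2 (V − 47):
  V = 58 − 47 = 11
  B = 199 + 5·11 = 254
B: 714 − 254 = 460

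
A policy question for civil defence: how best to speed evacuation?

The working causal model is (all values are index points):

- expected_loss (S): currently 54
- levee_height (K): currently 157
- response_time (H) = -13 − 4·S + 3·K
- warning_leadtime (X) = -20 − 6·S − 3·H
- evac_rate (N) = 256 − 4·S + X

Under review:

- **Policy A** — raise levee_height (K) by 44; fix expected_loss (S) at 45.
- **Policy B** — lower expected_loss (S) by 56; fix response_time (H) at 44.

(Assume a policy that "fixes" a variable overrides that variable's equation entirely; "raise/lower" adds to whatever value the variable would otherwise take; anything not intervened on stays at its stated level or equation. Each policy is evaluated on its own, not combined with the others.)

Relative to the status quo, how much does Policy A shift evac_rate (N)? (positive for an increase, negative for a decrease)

Baseline:
  S = 54
  K = 157
  H = -13 − 4·54 + 3·157 = 242
  X = -20 − 6·54 − 3·242 = -1070
  N = 256 − 4·54 + (-1070) = -1030
Policy A (K + 44, S := 45):
  S = 45
  K = 157 + 44 = 201
  H = -13 − 4·45 + 3·201 = 410
  X = -20 − 6·45 − 3·410 = -1520
  N = 256 − 4·45 + (-1520) = -1444
Change in N: -1444 − (-1030) = -414

-414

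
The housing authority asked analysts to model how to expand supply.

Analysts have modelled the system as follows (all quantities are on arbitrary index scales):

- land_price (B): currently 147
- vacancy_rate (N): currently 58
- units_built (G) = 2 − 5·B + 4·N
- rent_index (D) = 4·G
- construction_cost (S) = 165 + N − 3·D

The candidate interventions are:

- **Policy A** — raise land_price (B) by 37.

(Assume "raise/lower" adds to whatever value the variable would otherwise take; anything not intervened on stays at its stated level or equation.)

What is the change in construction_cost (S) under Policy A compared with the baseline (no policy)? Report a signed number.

2220

Baseline:
  B = 147
  N = 58
  G = 2 − 5·147 + 4·58 = -501
  D = 0 + 4·(-501) = -2004
  S = 165 + 58 − 3·(-2004) = 6235
Policy A (B + 37):
  B = 147 + 37 = 184
  N = 58
  G = 2 − 5·184 + 4·58 = -686
  D = 0 + 4·(-686) = -2744
  S = 165 + 58 − 3·(-2744) = 8455
Change in S: 8455 − 6235 = 2220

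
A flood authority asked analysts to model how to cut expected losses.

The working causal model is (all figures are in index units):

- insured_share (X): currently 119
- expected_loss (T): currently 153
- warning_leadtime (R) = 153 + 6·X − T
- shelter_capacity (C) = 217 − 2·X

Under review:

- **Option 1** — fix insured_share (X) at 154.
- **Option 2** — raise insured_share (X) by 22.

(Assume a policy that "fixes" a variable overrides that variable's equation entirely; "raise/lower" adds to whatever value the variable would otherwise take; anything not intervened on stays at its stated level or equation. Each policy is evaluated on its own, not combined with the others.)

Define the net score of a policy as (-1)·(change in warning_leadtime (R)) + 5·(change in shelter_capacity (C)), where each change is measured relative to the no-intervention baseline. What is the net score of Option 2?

Baseline:
  X = 119
  T = 153
  R = 153 + 6·119 − 153 = 714
  C = 217 − 2·119 = -21
Option 2 (X + 22):
  X = 119 + 22 = 141
  T = 153
  R = 153 + 6·141 − 153 = 846
  C = 217 − 2·141 = -65
ΔR = 846 − 714 = 132; ΔC = -65 − (-21) = -44
Score = (-1)·132 + 5·(-44) = -352

-352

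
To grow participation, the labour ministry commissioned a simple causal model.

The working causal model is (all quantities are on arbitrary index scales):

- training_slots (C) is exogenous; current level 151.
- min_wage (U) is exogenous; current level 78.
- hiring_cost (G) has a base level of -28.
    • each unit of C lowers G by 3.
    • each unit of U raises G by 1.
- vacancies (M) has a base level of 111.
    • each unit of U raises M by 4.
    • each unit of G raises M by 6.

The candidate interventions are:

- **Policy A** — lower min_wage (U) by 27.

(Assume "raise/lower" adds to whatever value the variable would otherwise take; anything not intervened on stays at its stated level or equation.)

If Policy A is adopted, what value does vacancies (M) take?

Policy A (U − 27):
  C = 151
  U = 78 − 27 = 51
  G = -28 − 3·151 + 51 = -430
  M = 111 + 4·51 + 6·(-430) = -2265

-2265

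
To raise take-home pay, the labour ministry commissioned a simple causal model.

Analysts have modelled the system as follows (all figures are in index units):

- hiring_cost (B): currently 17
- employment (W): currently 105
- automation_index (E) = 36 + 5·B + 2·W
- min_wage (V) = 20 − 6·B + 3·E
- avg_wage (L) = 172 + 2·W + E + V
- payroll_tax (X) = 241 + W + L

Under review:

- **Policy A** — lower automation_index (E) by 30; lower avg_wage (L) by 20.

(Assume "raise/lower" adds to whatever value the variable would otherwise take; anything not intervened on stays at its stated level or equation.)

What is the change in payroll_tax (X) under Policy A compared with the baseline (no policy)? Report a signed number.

-140

Baseline:
  B = 17
  W = 105
  E = 36 + 5·17 + 2·105 = 331
  V = 20 − 6·17 + 3·331 = 911
  L = 172 + 2·105 + 331 + 911 = 1624
  X = 241 + 105 + 1624 = 1970
Policy A (E − 30, L − 20):
  B = 17
  W = 105
  E = 36 + 5·17 + 2·105 (−30 from intervention) = 301
  V = 20 − 6·17 + 3·301 = 821
  L = 172 + 2·105 + 301 + 821 (−20 from intervention) = 1484
  X = 241 + 105 + 1484 = 1830
Change in X: 1830 − 1970 = -140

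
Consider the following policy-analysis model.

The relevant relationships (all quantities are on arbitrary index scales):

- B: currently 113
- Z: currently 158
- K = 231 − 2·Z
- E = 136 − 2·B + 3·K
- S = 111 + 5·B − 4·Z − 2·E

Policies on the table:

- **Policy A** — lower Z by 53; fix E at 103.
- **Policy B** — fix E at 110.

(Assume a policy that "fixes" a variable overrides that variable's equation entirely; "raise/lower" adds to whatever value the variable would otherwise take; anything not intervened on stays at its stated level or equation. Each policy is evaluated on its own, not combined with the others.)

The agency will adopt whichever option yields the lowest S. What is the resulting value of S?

Policy A (Z − 53, E := 103):
  B = 113
  Z = 158 − 53 = 105
  K = 231 − 2·105 = 21
  E = 103
  S = 111 + 5·113 − 4·105 − 2·103 = 50
Policy B (E := 110):
  B = 113
  Z = 158
  K = 231 − 2·158 = -85
  E = 110
  S = 111 + 5·113 − 4·158 − 2·110 = -176
Comparing — Policy A: S=50, Policy B: S=-176. Lowest is -176 (Policy B).

-176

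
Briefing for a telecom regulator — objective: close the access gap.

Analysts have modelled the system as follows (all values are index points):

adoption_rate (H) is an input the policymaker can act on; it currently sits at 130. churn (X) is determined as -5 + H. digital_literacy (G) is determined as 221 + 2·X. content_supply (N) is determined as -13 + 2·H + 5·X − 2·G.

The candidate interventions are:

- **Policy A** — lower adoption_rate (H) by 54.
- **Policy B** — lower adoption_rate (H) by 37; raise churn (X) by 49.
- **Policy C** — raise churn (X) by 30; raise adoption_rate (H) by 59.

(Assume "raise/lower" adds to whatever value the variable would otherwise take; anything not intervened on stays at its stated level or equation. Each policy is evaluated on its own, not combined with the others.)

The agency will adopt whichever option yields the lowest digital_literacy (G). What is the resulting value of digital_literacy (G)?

Policy A (H − 54):
  H = 130 − 54 = 76
  X = -5 + 76 = 71
  G = 221 + 2·71 = 363
Policy B (H − 37, X + 49):
  H = 130 − 37 = 93
  X = -5 + 93 (+49 from intervention) = 137
  G = 221 + 2·137 = 495
Policy C (X + 30, H + 59):
  H = 130 + 59 = 189
  X = -5 + 189 (+30 from intervention) = 214
  G = 221 + 2·214 = 649
Comparing — Policy A: G=363, Policy B: G=495, Policy C: G=649. Lowest is 363 (Policy A).

363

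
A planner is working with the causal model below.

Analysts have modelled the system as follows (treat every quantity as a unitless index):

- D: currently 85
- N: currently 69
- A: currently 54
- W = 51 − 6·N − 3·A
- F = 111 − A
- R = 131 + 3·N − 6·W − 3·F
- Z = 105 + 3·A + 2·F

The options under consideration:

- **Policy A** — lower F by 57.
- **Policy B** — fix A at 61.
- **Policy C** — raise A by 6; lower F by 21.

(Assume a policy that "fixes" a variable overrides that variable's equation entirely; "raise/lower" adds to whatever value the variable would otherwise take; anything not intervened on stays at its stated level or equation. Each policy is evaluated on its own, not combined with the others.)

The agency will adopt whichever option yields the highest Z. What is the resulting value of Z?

388

Policy A (F − 57):
  A = 54
  F = 111 − 54 (−57 from intervention) = 0
  Z = 105 + 3·54 + 2·0 = 267
Policy B (A := 61):
  A = 61
  F = 111 − 61 = 50
  Z = 105 + 3·61 + 2·50 = 388
Policy C (A + 6, F − 21):
  A = 54 + 6 = 60
  F = 111 − 60 (−21 from intervention) = 30
  Z = 105 + 3·60 + 2·30 = 345
Comparing — Policy A: Z=267, Policy B: Z=388, Policy C: Z=345. Highest is 388 (Policy B).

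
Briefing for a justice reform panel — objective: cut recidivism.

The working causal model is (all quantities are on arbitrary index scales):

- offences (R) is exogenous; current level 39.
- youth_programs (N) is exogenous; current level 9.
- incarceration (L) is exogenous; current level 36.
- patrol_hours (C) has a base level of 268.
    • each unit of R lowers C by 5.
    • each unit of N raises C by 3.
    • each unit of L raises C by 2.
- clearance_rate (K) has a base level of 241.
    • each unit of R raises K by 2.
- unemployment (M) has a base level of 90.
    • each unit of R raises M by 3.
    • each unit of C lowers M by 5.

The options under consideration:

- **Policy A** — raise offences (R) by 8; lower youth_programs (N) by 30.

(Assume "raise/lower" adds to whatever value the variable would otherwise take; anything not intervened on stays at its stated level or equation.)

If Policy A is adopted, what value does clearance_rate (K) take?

335

Policy A (R + 8, N − 30):
  R = 39 + 8 = 47
  K = 241 + 2·47 = 335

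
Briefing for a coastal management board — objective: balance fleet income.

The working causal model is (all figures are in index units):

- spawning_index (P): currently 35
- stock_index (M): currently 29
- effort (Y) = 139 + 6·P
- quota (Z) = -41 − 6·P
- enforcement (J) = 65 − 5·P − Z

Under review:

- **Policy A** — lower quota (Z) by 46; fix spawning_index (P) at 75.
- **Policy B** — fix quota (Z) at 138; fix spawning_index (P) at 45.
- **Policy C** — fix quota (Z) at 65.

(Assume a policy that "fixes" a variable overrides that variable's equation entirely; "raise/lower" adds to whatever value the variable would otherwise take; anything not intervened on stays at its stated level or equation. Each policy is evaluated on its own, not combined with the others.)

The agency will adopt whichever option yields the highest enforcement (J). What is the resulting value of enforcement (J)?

227

Policy A (Z − 46, P := 75):
  P = 75
  Z = -41 − 6·75 (−46 from intervention) = -537
  J = 65 − 5·75 − (-537) = 227
Policy B (Z := 138, P := 45):
  P = 45
  Z = 138
  J = 65 − 5·45 − 138 = -298
Policy C (Z := 65):
  P = 35
  Z = 65
  J = 65 − 5·35 − 65 = -175
Comparing — Policy A: J=227, Policy B: J=-298, Policy C: J=-175. Highest is 227 (Policy A).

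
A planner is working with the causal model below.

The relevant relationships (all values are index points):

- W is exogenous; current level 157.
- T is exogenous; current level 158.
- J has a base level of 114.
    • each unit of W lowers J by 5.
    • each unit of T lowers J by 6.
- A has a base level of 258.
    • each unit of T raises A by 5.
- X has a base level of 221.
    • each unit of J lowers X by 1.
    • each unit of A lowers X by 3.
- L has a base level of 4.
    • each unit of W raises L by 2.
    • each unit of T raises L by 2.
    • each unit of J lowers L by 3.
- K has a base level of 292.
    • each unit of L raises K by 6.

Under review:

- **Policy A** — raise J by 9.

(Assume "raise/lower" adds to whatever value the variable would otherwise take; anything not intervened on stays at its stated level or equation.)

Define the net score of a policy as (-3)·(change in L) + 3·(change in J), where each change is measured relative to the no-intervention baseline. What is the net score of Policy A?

108

Baseline:
  W = 157
  T = 158
  J = 114 − 5·157 − 6·158 = -1619
  L = 4 + 2·157 + 2·158 − 3·(-1619) = 5491
Policy A (J + 9):
  W = 157
  T = 158
  J = 114 − 5·157 − 6·158 (+9 from intervention) = -1610
  L = 4 + 2·157 + 2·158 − 3·(-1610) = 5464
ΔL = 5464 − 5491 = -27; ΔJ = -1610 − (-1619) = 9
Score = (-3)·(-27) + 3·9 = 108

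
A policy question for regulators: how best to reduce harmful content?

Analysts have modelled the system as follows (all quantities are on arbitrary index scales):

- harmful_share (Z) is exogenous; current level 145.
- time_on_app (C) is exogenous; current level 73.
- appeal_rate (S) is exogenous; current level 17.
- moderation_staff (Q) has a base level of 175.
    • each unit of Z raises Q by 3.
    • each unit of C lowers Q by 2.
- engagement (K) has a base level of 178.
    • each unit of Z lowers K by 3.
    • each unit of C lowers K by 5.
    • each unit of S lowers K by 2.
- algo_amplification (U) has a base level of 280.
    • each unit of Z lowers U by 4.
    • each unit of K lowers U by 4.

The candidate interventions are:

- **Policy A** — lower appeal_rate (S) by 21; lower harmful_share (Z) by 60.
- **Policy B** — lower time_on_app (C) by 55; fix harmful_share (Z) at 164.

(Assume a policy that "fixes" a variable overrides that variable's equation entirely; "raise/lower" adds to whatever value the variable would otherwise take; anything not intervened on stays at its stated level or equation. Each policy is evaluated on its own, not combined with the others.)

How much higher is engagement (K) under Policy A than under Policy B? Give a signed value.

4

Policy A (S − 21, Z − 60):
  Z = 145 − 60 = 85
  C = 73
  S = 17 − 21 = -4
  K = 178 − 3·85 − 5·73 − 2·(-4) = -434
Policy B (C − 55, Z := 164):
  Z = 164
  C = 73 − 55 = 18
  S = 17
  K = 178 − 3·164 − 5·18 − 2·17 = -438
K: -434 − (-438) = 4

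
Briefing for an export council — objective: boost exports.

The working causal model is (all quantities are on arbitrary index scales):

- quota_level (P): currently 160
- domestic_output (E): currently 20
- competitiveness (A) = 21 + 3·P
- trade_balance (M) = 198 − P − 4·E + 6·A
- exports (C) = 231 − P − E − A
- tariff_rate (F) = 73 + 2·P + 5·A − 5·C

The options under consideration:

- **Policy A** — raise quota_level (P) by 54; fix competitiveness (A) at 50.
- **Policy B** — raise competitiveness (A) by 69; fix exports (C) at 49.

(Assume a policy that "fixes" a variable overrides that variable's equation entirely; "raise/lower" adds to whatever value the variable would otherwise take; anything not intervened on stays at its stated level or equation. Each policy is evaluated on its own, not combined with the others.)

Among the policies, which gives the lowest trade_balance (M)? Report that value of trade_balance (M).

204

Policy A (P + 54, A := 50):
  P = 160 + 54 = 214
  E = 20
  A = 50
  M = 198 − 214 − 4·20 + 6·50 = 204
Policy B (A + 69, C := 49):
  P = 160
  E = 20
  A = 21 + 3·160 (+69 from intervention) = 570
  M = 198 − 160 − 4·20 + 6·570 = 3378
Comparing — Policy A: M=204, Policy B: M=3378. Lowest is 204 (Policy A).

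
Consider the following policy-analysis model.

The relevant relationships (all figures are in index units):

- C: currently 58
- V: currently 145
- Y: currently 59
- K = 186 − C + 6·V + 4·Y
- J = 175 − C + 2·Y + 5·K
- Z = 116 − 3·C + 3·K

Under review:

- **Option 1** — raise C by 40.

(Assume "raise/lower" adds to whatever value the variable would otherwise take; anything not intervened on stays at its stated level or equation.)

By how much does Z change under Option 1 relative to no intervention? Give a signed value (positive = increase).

Baseline:
  C = 58
  V = 145
  Y = 59
  K = 186 − 58 + 6·145 + 4·59 = 1234
  Z = 116 − 3·58 + 3·1234 = 3644
Option 1 (C + 40):
  C = 58 + 40 = 98
  V = 145
  Y = 59
  K = 186 − 98 + 6·145 + 4·59 = 1194
  Z = 116 − 3·98 + 3·1194 = 3404
Change in Z: 3404 − 3644 = -240

-240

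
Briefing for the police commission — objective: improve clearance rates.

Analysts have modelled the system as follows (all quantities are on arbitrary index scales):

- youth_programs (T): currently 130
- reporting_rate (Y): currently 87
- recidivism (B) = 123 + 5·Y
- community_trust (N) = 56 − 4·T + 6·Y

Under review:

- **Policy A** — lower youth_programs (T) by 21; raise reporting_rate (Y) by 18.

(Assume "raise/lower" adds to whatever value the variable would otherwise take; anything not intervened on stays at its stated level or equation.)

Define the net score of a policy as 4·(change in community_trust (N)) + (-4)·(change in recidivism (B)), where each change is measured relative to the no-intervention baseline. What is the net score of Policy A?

408

Baseline:
  T = 130
  Y = 87
  B = 123 + 5·87 = 558
  N = 56 − 4·130 + 6·87 = 58
Policy A (T − 21, Y + 18):
  T = 130 − 21 = 109
  Y = 87 + 18 = 105
  B = 123 + 5·105 = 648
  N = 56 − 4·109 + 6·105 = 250
ΔN = 250 − 58 = 192; ΔB = 648 − 558 = 90
Score = 4·192 + (-4)·90 = 408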